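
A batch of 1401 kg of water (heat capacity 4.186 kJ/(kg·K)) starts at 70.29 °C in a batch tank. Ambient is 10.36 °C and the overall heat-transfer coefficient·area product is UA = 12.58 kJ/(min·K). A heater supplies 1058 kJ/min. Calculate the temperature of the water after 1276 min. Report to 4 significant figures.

M c_p dT/dt = −UA(T − T_amb) + Q̇.
dT/dt = (T_ss − T)/τ with T_ss = T_amb + Q̇/UA = 10.36 + 1058/12.58 = 94.4617 °C, τ = M c_p/UA = 1401·4.186/12.58 = 466.183 min.
This is linear first-order; T(t) = T_ss + (T₀ − T_ss) e^(−t/τ).
T(1276) = 94.4617 + (-24.1717)·0.0647565 = 92.8965 °C.

92.90 °C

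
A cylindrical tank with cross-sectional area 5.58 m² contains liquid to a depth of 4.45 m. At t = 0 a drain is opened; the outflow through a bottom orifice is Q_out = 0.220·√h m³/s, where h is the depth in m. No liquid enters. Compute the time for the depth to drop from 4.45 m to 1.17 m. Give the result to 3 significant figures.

52.1 s

Accumulation of liquid (constant cross-section A): A dh/dt = −0.220 √h.
∫ h^(−1/2) dh = −(0.220/A) ∫ dt, giving 2√h = 2√h₀ − (0.220/A) t.
t = 2A(√h₀ − √h)/0.220 = 2·5.58·(√4.45 − √1.17)/0.220
  = 11.160 × (2.1095 − 1.0817) / 0.220 = 52.139 s.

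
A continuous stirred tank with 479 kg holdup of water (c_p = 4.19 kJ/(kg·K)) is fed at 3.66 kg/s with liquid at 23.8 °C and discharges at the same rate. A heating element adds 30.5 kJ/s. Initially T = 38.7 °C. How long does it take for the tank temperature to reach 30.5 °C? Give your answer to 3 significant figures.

Unsteady energy balance on the tank contents: M c_p dT/dt = ṁ c_p (T_in − T) + 30.5.
τ = M/ṁ = 130.87 s; T_ss = T_in + Q̇/(ṁ c_p) = 25.789 °C.
T(t) = T_ss + (T₀ − T_ss) e^(−t/τ). Set T = 30.5:
e^(−t/τ) = (30.5 − 25.789)/(38.7 − 25.789) = 0.36489
t = −130.87 · ln(0.36489) = 131.94 s.

132 s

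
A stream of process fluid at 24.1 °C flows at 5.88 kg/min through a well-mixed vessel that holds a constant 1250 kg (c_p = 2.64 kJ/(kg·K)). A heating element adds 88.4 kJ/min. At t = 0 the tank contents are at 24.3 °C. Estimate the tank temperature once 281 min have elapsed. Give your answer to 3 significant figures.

28.3 °C

M c_p dT/dt = ṁ c_p (T_in − T) + Q̇.
τ = M/ṁ = 212.59 min; T_ss = T_in + Q̇/(ṁ c_p) = 24.1 + 88.4/(5.88·2.64) = 29.795 °C.
Integrating: T(t) = T_ss + (T₀ − T_ss) e^(−t/τ).
T(281) = 29.795 + (-5.4947)·e^(−281/212.59) = 29.795 + (-5.4947)·0.26665 = 28.330 °C.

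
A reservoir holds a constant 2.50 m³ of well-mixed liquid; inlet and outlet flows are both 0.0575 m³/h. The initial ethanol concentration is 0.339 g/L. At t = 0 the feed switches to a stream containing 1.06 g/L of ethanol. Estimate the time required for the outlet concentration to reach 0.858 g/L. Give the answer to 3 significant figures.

Species balance on the tank: V dC/dt = Q(C_in − C), so τ = V/Q = 43.478 h.
C(t) = C_in + (C₀ − C_in) e^(−t/τ). Set C = 0.858 and solve for t:
e^(−t/τ) = (C − C_in)/(C₀ − C_in) = (0.858 − 1.06)/(0.339 − 1.06) = 0.28017
t = −τ ln(…) = 43.478 × 1.2724 = 55.320 h.

55.3 h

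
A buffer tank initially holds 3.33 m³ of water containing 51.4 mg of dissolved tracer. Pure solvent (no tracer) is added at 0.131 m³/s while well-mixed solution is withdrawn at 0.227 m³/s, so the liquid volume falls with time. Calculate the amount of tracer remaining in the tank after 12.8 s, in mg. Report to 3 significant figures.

Total volume: dV/dt = Q_in − Q_out = -0.096000 m³/s, so V(t) = 3.33 − 0.096000 t and V(12.8) = 2.1012 m³.
Species balance (pure solvent in): dm/dt = −Q_out · m/V(t).
Separate: dm/m = −Q_out dt/V(t) ⇒ ln(m/m₀) = −(Q_out/(Q_in−Q_out)) ln(V/V₀).
m = m₀ (V₀/V)^(Q_out/(Q_in−Q_out)) = 51.4 × (3.33/2.1012)^(-2.3646) = 17.302 mg.

17.3 mg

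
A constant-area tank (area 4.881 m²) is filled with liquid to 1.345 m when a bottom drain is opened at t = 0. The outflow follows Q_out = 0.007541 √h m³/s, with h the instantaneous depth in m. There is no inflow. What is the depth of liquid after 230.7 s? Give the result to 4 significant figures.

0.9634 m

Mass balance (ρ constant): A dh/dt = −0.007541 √h.
This is separable: 2 d(√h)/dt = −0.007541/A, so √h = √h₀ − (0.007541/(2A)) t.
√h = √1.345 − 0.007541·230.7/(2·4.881) = 1.15974 − 0.178212 = 0.981529.
h = 0.981529² = 0.963399 m.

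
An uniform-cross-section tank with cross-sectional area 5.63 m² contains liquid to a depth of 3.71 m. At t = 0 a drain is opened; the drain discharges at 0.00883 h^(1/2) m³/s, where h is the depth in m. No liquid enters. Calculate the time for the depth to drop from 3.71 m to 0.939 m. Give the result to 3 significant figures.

1220 s

A dh/dt = −Q_out = −0.00883 √h.
This is separable: 2 d(√h)/dt = −0.00883/A, so √h = √h₀ − (0.00883/(2A)) t.
t = 2A(√h₀ − √h)/0.00883 = 2·5.63·(√3.71 − √0.939)/0.00883
  = 11.260 × (1.9261 − 0.96902) / 0.00883 = 1220.5 s.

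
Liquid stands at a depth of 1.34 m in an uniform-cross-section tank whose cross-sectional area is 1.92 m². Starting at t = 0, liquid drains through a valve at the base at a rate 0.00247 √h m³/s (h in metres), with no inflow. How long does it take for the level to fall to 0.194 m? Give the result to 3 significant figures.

Mass balance (ρ constant): A dh/dt = −0.00247 √h.
Separate and integrate: 2(√h − √h₀) = −(0.00247/A) t.
t = 2A(√h₀ − √h)/0.00247 = 2·1.92·(√1.34 − √0.194)/0.00247
  = 3.8400 × (1.1576 − 0.44045) / 0.00247 = 1114.9 s.

1110 s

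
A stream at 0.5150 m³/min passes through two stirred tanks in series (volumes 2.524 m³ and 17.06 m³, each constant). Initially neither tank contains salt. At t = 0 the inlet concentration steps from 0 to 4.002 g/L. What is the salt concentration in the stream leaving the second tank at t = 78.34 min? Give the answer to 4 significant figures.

3.561 g/L

Species balance on tank i: dCᵢ/dt = (Cᵢ₋₁ − Cᵢ)/τᵢ with τᵢ = Vᵢ/Q.
τ₁ = 2.524/0.5150 = 4.90097 min; τ₂ = 17.06/0.5150 = 33.1262 min.
Tank 1: C₁ = C_in(1 − e^(−t/τ₁)). Tank 2 (τ₁ ≠ τ₂): C₂ = C_in[1 − (τ₁ e^(−t/τ₁) − τ₂ e^(−t/τ₂))/(τ₁ − τ₂)].
At t = 78.34: e^(−t/τ₁) = 1.14283e-07, e^(−t/τ₂) = 0.0939592.
C₂ = 4.002·[1 − (4.90097·1.14283e-07 − 33.1262·0.0939592)/(-28.2252)] = 4.002·0.889726 = 3.56068 g/L.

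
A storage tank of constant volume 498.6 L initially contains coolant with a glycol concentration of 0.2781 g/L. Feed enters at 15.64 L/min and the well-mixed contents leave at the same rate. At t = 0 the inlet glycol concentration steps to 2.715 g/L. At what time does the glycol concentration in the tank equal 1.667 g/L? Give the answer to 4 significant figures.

26.90 min

Unsteady species balance (constant V, well mixed): V dC/dt = Q(C_in − C), so τ = V/Q = 31.8798 min.
C(t) = C_in + (C₀ − C_in) e^(−t/τ). Set C = 1.667 and solve for t:
e^(−t/τ) = (C − C_in)/(C₀ − C_in) = (1.667 − 2.715)/(0.2781 − 2.715) = 0.430055
t = −τ ln(…) = 31.8798 × 0.843843 = 26.9015 min.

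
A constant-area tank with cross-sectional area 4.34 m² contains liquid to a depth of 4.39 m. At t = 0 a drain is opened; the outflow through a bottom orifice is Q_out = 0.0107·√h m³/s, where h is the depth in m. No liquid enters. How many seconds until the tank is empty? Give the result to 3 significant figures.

1700 s

Mass balance (ρ constant): A dh/dt = −0.0107 √h.
This is separable: 2 d(√h)/dt = −0.0107/A, so √h = √h₀ − (0.0107/(2A)) t.
Set h = 0: 2√h₀ = (0.0107/A) t_empty ⇒ t_empty = 2A√h₀/0.0107.
t_empty = 2·4.34·√4.39/0.0107 = 8.6800·2.0952/0.0107 = 1699.7 s.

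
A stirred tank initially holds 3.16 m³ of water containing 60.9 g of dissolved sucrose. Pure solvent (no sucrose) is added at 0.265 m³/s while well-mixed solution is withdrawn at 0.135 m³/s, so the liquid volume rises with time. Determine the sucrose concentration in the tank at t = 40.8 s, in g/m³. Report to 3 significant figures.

Total volume: dV/dt = Q_in − Q_out = 0.13000 m³/s, so V(t) = 3.16 + 0.13000 t and V(40.8) = 8.4640 m³.
No sucrose enters, so dm/dt = −Q_out · (m/V).
Separate: dm/m = −Q_out dt/V(t) ⇒ ln(m/m₀) = −(Q_out/(Q_in−Q_out)) ln(V/V₀).
m = m₀ (V₀/V)^(Q_out/(Q_in−Q_out)) = 60.9 × (3.16/8.4640)^(1.0385) = 21.891 g.
C = m/V = 21.891/8.4640 = 2.5864 g/m³.

2.59 g/m³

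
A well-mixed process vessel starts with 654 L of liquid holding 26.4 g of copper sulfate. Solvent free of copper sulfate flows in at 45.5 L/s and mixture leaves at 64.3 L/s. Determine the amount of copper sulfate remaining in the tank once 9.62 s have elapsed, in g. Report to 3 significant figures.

8.73 g

Let m(t) be the amount of copper sulfate. Volume: V(t) = V₀ + (Q_in − Q_out) t = 654 − 18.800 t; V(9.62) = 473.14 L.
Species balance (pure solvent in): dm/dt = −Q_out · m/V(t).
dm/m = −Q_out dt/(V₀ − 18.800 t); integrating gives ln(m/m₀) = −(Q_out/(Q_in−Q_out)) ln(V/V₀).
m = m₀ (V₀/V)^(Q_out/(Q_in−Q_out)) = 26.4 × (654/473.14)^(-3.4202) = 8.7252 g.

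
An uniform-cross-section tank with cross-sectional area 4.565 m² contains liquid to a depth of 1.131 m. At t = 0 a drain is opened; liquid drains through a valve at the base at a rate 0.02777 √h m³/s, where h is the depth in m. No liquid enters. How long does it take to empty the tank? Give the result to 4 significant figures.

With no inflow, A dh/dt = −0.02777 √h.
This is separable: 2 d(√h)/dt = −0.02777/A, so √h = √h₀ − (0.02777/(2A)) t.
Tank is empty when √h = 0: t_empty = 2A√h₀/0.02777.
t_empty = 2·4.565·√1.131/0.02777 = 9.13000·1.06348/0.02777 = 349.644 s.

349.6 s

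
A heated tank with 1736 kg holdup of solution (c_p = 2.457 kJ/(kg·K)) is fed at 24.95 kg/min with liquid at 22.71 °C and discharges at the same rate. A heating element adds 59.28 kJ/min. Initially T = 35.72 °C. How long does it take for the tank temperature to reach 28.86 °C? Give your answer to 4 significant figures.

M c_p dT/dt = ṁ c_p (T_in − T) + Q̇.
τ = M/ṁ = 69.5792 min; T_ss = T_in + Q̇/(ṁ c_p) = 23.6770 °C.
T(t) = T_ss + (T₀ − T_ss) e^(−t/τ). Set T = 28.86:
e^(−t/τ) = (28.86 − 23.6770)/(35.72 − 23.6770) = 0.430374
t = −69.5792 · ln(0.430374) = 58.6623 min.

58.66 min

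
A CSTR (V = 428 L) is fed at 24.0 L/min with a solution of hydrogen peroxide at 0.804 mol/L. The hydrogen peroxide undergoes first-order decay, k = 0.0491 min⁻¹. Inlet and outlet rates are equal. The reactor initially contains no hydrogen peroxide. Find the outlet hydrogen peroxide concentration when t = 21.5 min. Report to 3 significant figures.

V dC/dt = Q(C_in − C) − k V C.
dC/dt = (Q/V) C_in − (Q/V + k) C; effective rate a = Q/V + k = 0.056075 + 0.0491 = 0.10517 min⁻¹.
C_ss = Q C_in/(Q + kV) = 0.42866 mol/L; C(t) = C_ss + (C₀ − C_ss) e^(−a t).
C(21.5) = 0.42866 + (-0.42866)·e^(−0.10517·21.5) = 0.42866 + (-0.42866)·0.10422 = 0.38398 mol/L.

0.384 mol/L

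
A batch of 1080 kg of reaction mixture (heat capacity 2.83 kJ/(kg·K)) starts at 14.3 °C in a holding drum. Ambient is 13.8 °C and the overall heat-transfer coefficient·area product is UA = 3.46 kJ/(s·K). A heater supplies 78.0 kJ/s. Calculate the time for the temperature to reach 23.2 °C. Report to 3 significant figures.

457 s

Lumped-capacitance energy balance: M c_p dT/dt = UA(T_amb − T) + Q̇.
τ = M c_p/UA = 883.35 s; T_ss = T_amb + Q̇/UA = 13.8 + 78.0/3.46 = 36.343 °C.
T(t) = T_ss + (T₀ − T_ss)e^(−t/τ); set T = 23.2:
t = −τ ln[(T − T_ss)/(T₀ − T_ss)] = −883.35 · ln(0.59625) = 456.78 s.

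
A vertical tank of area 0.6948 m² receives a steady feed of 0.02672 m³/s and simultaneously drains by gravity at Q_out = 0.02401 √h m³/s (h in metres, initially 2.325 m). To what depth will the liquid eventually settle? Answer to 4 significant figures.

Level balance: A dh/dt = 0.02672 − 0.02401 √h. Setting dh/dt = 0:
Q_in = 0.02401 √h_ss ⇒ √h_ss = 0.02672/0.02401 = 1.11287.
h_ss = 1.11287² = 1.23848 m. (Since h₀ = 2.325 m > h_ss, the level will fall toward this value.)

1.238 m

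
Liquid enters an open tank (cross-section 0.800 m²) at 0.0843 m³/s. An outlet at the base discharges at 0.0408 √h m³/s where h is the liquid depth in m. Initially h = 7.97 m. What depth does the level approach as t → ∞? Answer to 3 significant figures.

Level balance: A dh/dt = 0.0843 − 0.0408 √h. Setting dh/dt = 0:
Q_in = 0.0408 √h_ss ⇒ √h_ss = 0.0843/0.0408 = 2.0662.
h_ss = 2.0662² = 4.2691 m. (Since h₀ = 7.97 m > h_ss, the level will fall toward this value.)

4.27 m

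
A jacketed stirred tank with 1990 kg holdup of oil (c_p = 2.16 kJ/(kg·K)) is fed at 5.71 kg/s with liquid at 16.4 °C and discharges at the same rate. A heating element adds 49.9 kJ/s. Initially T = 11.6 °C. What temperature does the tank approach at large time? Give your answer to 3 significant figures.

20.4 °C

Unsteady energy balance on the tank contents: M c_p dT/dt = ṁ c_p (T_in − T) + 49.9.
At steady state dT/dt = 0 ⇒ T_ss = T_in + Q̇/(ṁ c_p) = 16.4 + 49.9/(5.71·2.16) = 20.446 °C.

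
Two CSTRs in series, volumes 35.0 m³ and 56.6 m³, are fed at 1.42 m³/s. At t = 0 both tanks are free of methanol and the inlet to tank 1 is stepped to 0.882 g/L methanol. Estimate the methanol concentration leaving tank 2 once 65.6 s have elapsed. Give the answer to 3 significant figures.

0.536 g/L

Species balance on tank i: dCᵢ/dt = (Cᵢ₋₁ − Cᵢ)/τᵢ with τᵢ = Vᵢ/Q.
τ₁ = 35.0/1.42 = 24.648 s; τ₂ = 56.6/1.42 = 39.859 s.
Solving the cascade with C₁(0)=C₂(0)=0 gives C₂(t) = C_in[1 − (τ₁ e^(−t/τ₁) − τ₂ e^(−t/τ₂))/(τ₁ − τ₂)].
At t = 65.6: e^(−t/τ₁) = 0.069844, e^(−t/τ₂) = 0.19286.
C₂ = 0.882·[1 − (24.648·0.069844 − 39.859·0.19286)/(-15.211)] = 0.882·0.60781 = 0.53609 g/L.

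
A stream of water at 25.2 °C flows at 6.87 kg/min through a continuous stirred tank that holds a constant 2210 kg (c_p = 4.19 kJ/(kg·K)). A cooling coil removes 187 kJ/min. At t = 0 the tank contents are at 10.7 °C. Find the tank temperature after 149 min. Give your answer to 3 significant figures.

13.7 °C

Unsteady energy balance on the tank contents: M c_p dT/dt = ṁ c_p (T_in − T) − 187.
Rearrange: dT/dt = (T_ss − T)/τ with τ = M/ṁ = 321.69 min and T_ss = T_in − Q̇/(ṁ c_p) = 18.704 °C.
This is linear first-order; T(t) = T_ss + (T₀ − T_ss) e^(−t/τ).
T(149) = 18.704 + (-8.0036)·e^(−149/321.69) = 18.704 + (-8.0036)·0.62928 = 13.667 °C.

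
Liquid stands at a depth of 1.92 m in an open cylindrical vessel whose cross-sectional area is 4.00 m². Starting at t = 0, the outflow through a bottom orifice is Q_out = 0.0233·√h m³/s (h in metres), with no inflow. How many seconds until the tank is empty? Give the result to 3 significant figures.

476 s

Volume balance on the tank: A dh/dt = −0.0233 √h.
∫ h^(−1/2) dh = −(0.0233/A) ∫ dt, giving 2√h = 2√h₀ − (0.0233/A) t.
Set h = 0: 2√h₀ = (0.0233/A) t_empty ⇒ t_empty = 2A√h₀/0.0233.
t_empty = 2·4.00·√1.92/0.0233 = 8.0000·1.3856/0.0233 = 475.76 s.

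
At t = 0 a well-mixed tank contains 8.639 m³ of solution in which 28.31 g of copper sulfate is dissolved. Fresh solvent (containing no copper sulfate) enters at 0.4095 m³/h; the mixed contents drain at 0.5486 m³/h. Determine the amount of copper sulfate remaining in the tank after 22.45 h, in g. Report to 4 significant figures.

4.826 g

Total volume: dV/dt = Q_in − Q_out = -0.139100 m³/h, so V(t) = 8.639 − 0.139100 t and V(22.45) = 5.51620 m³.
No copper sulfate enters, so dm/dt = −Q_out · (m/V).
dm/m = −Q_out dt/(V₀ − 0.139100 t); integrating gives ln(m/m₀) = −(Q_out/(Q_in−Q_out)) ln(V/V₀).
m = m₀ (V₀/V)^(Q_out/(Q_in−Q_out)) = 28.31 × (8.639/5.51620)^(-3.94393) = 4.82583 g.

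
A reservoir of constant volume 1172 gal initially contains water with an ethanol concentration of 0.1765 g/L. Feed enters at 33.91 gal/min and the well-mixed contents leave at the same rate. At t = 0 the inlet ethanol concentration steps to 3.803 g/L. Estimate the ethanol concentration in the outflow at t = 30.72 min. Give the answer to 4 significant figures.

Unsteady species balance (constant V, well mixed): V dC/dt = Q(C_in − C).
So dC/dt = (C_in − C)/τ with τ = V/Q = 1172/33.91 = 34.5621 min.
This is linear first-order; C(t) = C_in + (C₀ − C_in) e^(−t/τ).
C(30.72) = 3.803 + (0.1765 − 3.803)·e^(−30.72/34.5621) = 3.803 + (-3.62650)·0.411134 = 2.31202 g/L.

2.312 g/L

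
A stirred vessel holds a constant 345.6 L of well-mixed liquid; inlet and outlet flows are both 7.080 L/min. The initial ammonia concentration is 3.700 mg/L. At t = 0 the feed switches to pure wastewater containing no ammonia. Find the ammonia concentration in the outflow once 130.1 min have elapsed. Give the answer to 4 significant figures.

0.2575 mg/L

Unsteady species balance (constant V, well mixed): V dC/dt = Q(C_in − C).
Time constant τ = V/Q = 345.6/7.080 = 48.8136 min.
Integrating: C(t) = C_in + (C₀ − C_in) e^(−t/τ).
C(130.1) = 0 + (3.700 − 0)·e^(−130.1/48.8136) = 0 + (3.70000)·0.0695824 = 0.257455 mg/L.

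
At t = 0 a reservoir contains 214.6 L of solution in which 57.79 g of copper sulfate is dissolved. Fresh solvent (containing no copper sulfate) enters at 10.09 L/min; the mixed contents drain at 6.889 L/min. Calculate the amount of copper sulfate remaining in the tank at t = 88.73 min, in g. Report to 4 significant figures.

9.416 g

Total volume: dV/dt = Q_in − Q_out = 3.20100 L/min, so V(t) = 214.6 + 3.20100 t and V(88.73) = 498.625 L.
No copper sulfate enters, so dm/dt = −Q_out · (m/V).
dm/m = −Q_out dt/(V₀ + 3.20100 t); integrating gives ln(m/m₀) = −(Q_out/(Q_in−Q_out)) ln(V/V₀).
m = m₀ (V₀/V)^(Q_out/(Q_in−Q_out)) = 57.79 × (214.6/498.625)^(2.15214) = 9.41585 g.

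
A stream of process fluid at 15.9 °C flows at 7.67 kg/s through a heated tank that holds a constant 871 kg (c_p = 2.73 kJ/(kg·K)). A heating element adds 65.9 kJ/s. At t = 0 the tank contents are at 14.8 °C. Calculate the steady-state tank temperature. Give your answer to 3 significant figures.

Energy balance: M c_p dT/dt = ṁ c_p (T_in − T) + 65.9.
At steady state dT/dt = 0 ⇒ T_ss = T_in + Q̇/(ṁ c_p) = 15.9 + 65.9/(7.67·2.73) = 19.047 °C.

19.0 °C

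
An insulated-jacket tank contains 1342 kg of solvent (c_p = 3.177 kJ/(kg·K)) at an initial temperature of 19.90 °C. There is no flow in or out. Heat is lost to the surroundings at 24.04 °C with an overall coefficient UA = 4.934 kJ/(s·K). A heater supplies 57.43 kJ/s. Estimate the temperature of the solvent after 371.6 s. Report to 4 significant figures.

Lumped-capacitance energy balance: M c_p dT/dt = UA(T_amb − T) + Q̇.
dT/dt = (T_ss − T)/τ with T_ss = T_amb + Q̇/UA = 24.04 + 57.43/4.934 = 35.6796 °C, τ = M c_p/UA = 1342·3.177/4.934 = 864.113 s.
T approaches T_ss exponentially: T(t) = T_ss + (T₀ − T_ss) e^(−t/τ).
T(371.6) = 35.6796 + (-15.7796)·0.650485 = 25.4152 °C.

25.42 °C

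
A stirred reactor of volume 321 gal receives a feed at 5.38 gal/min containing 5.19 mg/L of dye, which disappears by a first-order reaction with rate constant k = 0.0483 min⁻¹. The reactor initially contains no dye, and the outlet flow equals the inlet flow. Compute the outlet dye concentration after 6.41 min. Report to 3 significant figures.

Species balance: V dC/dt = Q C_in − Q C − k V C.
dC/dt = (Q/V) C_in − (Q/V + k) C; effective rate a = Q/V + k = 0.016760 + 0.0483 = 0.065060 min⁻¹.
C_ss = Q C_in/(Q + kV) = 1.3370 mg/L; C(t) = C_ss + (C₀ − C_ss) e^(−a t).
C(6.41) = 1.3370 + (-1.3370)·e^(−0.065060·6.41) = 1.3370 + (-1.3370)·0.65900 = 0.45592 mg/L.

0.456 mg/L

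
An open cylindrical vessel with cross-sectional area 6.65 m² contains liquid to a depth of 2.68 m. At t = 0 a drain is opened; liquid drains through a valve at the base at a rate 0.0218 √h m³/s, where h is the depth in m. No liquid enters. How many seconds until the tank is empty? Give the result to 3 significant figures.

999 s

Mass balance (ρ constant): A dh/dt = −0.0218 √h.
∫ h^(−1/2) dh = −(0.0218/A) ∫ dt, giving 2√h = 2√h₀ − (0.0218/A) t.
Set h = 0: 2√h₀ = (0.0218/A) t_empty ⇒ t_empty = 2A√h₀/0.0218.
t_empty = 2·6.65·√2.68/0.0218 = 13.300·1.6371/0.0218 = 998.76 s.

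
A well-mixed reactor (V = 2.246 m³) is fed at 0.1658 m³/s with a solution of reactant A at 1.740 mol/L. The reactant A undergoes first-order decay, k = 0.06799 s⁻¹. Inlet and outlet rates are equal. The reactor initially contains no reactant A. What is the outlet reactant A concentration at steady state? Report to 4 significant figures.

V dC/dt = Q(C_in − C) − k V C.
Steady state (dC/dt = 0): C_ss = Q C_in/(Q + kV) = C_in/(1 + kV/Q).
C_ss = 0.1658·1.740/(0.1658 + 0.06799·2.246) = 0.288492/0.318506 = 0.905768 mol/L.

0.9058 mol/L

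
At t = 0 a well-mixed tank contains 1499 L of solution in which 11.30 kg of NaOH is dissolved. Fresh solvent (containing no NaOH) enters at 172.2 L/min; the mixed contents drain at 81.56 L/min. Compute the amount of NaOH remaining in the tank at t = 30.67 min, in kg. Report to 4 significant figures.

Total volume: dV/dt = Q_in − Q_out = 90.6400 L/min, so V(t) = 1499 + 90.6400 t and V(30.67) = 4278.93 L.
Solute balance: dm/dt = 0 − Q_out C = −Q_out m/V(t).
Separate: dm/m = −Q_out dt/V(t) ⇒ ln(m/m₀) = −(Q_out/(Q_in−Q_out)) ln(V/V₀).
m = m₀ (V₀/V)^(Q_out/(Q_in−Q_out)) = 11.30 × (1499/4278.93)^(0.899823) = 4.39723 kg.

4.397 kg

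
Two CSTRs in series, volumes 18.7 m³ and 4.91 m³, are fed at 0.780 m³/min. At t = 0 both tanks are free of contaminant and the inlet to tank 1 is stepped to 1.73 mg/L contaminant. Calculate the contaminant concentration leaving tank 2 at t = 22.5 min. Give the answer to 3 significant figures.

0.829 mg/L

Species balance on tank i: dCᵢ/dt = (Cᵢ₋₁ − Cᵢ)/τᵢ with τᵢ = Vᵢ/Q.
τ₁ = 18.7/0.780 = 23.974 min; τ₂ = 4.91/0.780 = 6.2949 min.
Solving the cascade with C₁(0)=C₂(0)=0 gives C₂(t) = C_in[1 − (τ₁ e^(−t/τ₁) − τ₂ e^(−t/τ₂))/(τ₁ − τ₂)].
At t = 22.5: e^(−t/τ₁) = 0.39121, e^(−t/τ₂) = 0.028034.
C₂ = 1.73·[1 − (23.974·0.39121 − 6.2949·0.028034)/(17.679)] = 1.73·0.47948 = 0.82949 mg/L.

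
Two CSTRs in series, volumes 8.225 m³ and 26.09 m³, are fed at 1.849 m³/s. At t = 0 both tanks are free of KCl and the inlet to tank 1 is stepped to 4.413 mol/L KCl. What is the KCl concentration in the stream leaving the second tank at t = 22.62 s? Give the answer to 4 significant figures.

Each tank obeys Vᵢ dCᵢ/dt = Q(Cᵢ₋₁ − Cᵢ), so τᵢ = Vᵢ/Q.
τ₁ = 8.225/1.849 = 4.44835 s; τ₂ = 26.09/1.849 = 14.1103 s.
Tank 1: C₁ = C_in(1 − e^(−t/τ₁)). Tank 2 (τ₁ ≠ τ₂): C₂ = C_in[1 − (τ₁ e^(−t/τ₁) − τ₂ e^(−t/τ₂))/(τ₁ − τ₂)].
At t = 22.62: e^(−t/τ₁) = 0.00618870, e^(−t/τ₂) = 0.201275.
C₂ = 4.413·[1 − (4.44835·0.00618870 − 14.1103·0.201275)/(-9.66198)] = 4.413·0.708907 = 3.12841 mol/L.

3.128 mol/L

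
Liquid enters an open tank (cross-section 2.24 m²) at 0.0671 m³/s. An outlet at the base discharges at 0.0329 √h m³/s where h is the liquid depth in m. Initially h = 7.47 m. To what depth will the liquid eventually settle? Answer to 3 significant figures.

Level balance: A dh/dt = 0.0671 − 0.0329 √h. Setting dh/dt = 0:
Q_in = 0.0329 √h_ss ⇒ √h_ss = 0.0671/0.0329 = 2.0395.
h_ss = 2.0395² = 4.1596 m. (Since h₀ = 7.47 m > h_ss, the level will fall toward this value.)

4.16 m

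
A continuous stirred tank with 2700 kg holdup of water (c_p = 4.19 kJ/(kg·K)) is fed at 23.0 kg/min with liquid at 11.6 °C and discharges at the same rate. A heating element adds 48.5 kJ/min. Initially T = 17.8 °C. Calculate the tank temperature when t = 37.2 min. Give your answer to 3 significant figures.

Unsteady energy balance on the tank contents: M c_p dT/dt = ṁ c_p (T_in − T) + 48.5.
τ = M/ṁ = 117.39 min; T_ss = T_in + Q̇/(ṁ c_p) = 11.6 + 48.5/(23.0·4.19) = 12.103 °C.
T approaches T_ss exponentially: T(t) = T_ss + (T₀ − T_ss) e^(−t/τ).
T(37.2) = 12.103 + (5.6967)·e^(−37.2/117.39) = 12.103 + (5.6967)·0.72841 = 16.253 °C.

16.3 °C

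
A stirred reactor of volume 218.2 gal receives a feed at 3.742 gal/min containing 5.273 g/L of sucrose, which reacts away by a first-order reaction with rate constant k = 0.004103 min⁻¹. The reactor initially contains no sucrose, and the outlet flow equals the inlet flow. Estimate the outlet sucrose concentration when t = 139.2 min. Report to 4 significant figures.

4.034 g/L

Species balance: V dC/dt = Q C_in − Q C − k V C.
This is linear with rate a = Q/V + k = 0.0212524 min⁻¹.
C_ss = Q C_in/(Q + kV) = 4.25499 g/L; C(t) = C_ss + (C₀ − C_ss) e^(−a t).
C(139.2) = 4.25499 + (-4.25499)·e^(−0.0212524·139.2) = 4.25499 + (-4.25499)·0.0519053 = 4.03414 g/L.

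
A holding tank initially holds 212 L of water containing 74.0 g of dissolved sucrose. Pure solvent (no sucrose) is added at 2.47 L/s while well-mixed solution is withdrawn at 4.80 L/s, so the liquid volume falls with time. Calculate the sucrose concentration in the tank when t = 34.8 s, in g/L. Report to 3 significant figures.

Total volume: dV/dt = Q_in − Q_out = -2.3300 L/s, so V(t) = 212 − 2.3300 t and V(34.8) = 130.92 L.
Solute balance: dm/dt = 0 − Q_out C = −Q_out m/V(t).
Separate: dm/m = −Q_out dt/V(t) ⇒ ln(m/m₀) = −(Q_out/(Q_in−Q_out)) ln(V/V₀).
m = m₀ (V₀/V)^(Q_out/(Q_in−Q_out)) = 74.0 × (212/130.92)^(-2.0601) = 27.414 g.
C = m/V = 27.414/130.92 = 0.20940 g/L.

0.209 g/L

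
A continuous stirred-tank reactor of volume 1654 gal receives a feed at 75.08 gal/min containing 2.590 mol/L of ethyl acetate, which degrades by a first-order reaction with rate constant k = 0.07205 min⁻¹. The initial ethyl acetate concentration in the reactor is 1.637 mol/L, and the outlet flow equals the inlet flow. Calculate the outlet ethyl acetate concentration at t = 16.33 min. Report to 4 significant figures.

Accumulation = in − out − consumed: V dC/dt = Q C_in − Q C − k V C.
This is linear with rate a = Q/V + k = 0.117443 min⁻¹.
C_ss = Q C_in/(Q + kV) = 1.00106 mol/L; C(t) = C_ss + (C₀ − C_ss) e^(−a t).
C(16.33) = 1.00106 + (0.635937)·e^(−0.117443·16.33) = 1.00106 + (0.635937)·0.146923 = 1.09450 mol/L.

1.094 mol/L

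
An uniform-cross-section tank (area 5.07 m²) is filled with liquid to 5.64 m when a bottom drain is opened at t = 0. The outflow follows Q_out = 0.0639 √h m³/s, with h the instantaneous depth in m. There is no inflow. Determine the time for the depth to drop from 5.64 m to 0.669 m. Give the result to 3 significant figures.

With no inflow, A dh/dt = −0.0639 √h.
∫ h^(−1/2) dh = −(0.0639/A) ∫ dt, giving 2√h = 2√h₀ − (0.0639/A) t.
t = 2A(√h₀ − √h)/0.0639 = 2·5.07·(√5.64 − √0.669)/0.0639
  = 10.140 × (2.3749 − 0.81792) / 0.0639 = 247.06 s.

247 s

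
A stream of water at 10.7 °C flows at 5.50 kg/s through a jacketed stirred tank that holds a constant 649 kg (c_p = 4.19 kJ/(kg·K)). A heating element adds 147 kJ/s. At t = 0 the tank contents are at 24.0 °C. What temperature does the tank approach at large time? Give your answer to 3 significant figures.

17.1 °C

M c_p dT/dt = ṁ c_p (T_in − T) + Q̇.
At steady state dT/dt = 0 ⇒ T_ss = T_in + Q̇/(ṁ c_p) = 10.7 + 147/(5.50·4.19) = 17.079 °C.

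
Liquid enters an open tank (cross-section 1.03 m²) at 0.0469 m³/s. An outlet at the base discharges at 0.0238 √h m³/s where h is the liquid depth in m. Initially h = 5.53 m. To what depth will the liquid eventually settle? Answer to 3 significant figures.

Level balance: A dh/dt = 0.0469 − 0.0238 √h. Setting dh/dt = 0:
Q_in = 0.0238 √h_ss ⇒ √h_ss = 0.0469/0.0238 = 1.9706.
h_ss = 1.9706² = 3.8832 m. (Since h₀ = 5.53 m > h_ss, the level will fall toward this value.)

3.88 m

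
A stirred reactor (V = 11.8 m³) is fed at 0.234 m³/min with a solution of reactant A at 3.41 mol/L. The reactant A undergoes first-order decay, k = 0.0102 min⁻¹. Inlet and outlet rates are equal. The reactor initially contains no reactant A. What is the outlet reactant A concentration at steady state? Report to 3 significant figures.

V dC/dt = Q(C_in − C) − k V C.
At steady state: 0 = Q C_in − (Q + kV) C_ss, so C_ss = Q C_in/(Q + kV).
C_ss = 0.234·3.41/(0.234 + 0.0102·11.8) = 0.79794/0.35436 = 2.2518 mol/L.

2.25 mol/L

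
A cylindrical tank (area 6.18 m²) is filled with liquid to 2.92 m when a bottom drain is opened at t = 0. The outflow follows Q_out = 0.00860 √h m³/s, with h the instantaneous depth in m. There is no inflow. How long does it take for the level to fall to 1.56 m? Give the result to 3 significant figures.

661 s

With no inflow, A dh/dt = −0.00860 √h.
Separate and integrate: 2(√h − √h₀) = −(0.00860/A) t.
t = 2A(√h₀ − √h)/0.00860 = 2·6.18·(√2.92 − √1.56)/0.00860
  = 12.360 × (1.7088 − 1.2490) / 0.00860 = 660.83 s.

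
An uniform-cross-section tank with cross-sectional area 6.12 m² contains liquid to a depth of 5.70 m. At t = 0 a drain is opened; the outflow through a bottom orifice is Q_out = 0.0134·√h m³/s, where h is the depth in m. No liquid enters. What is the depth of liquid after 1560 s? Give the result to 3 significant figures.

With no inflow, A dh/dt = −0.0134 √h.
This is separable: 2 d(√h)/dt = −0.0134/A, so √h = √h₀ − (0.0134/(2A)) t.
√h = √5.70 − 0.0134·1560/(2·6.12) = 2.3875 − 1.7078 = 0.67962.
h = 0.67962² = 0.46189 m.

0.462 m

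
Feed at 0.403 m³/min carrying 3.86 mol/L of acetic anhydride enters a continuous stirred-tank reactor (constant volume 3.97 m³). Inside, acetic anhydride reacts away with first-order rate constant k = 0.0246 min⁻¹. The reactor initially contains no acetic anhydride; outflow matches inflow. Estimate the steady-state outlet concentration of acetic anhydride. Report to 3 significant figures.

3.11 mol/L

V dC/dt = Q(C_in − C) − k V C.
At steady state: 0 = Q C_in − (Q + kV) C_ss, so C_ss = Q C_in/(Q + kV).
C_ss = 0.403·3.86/(0.403 + 0.0246·3.97) = 1.5556/0.50066 = 3.1070 mol/L.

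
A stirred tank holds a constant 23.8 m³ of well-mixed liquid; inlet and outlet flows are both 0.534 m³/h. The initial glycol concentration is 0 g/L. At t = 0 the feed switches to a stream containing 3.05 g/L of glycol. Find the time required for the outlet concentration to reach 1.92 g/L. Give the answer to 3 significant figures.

Accumulation = in − out for the solute gives V dC/dt = Q(C_in − C), so τ = V/Q = 44.569 h.
C(t) = C_in + (C₀ − C_in) e^(−t/τ). Set C = 1.92 and solve for t:
e^(−t/τ) = (C − C_in)/(C₀ − C_in) = (1.92 − 3.05)/(0 − 3.05) = 0.37049
t = −τ ln(…) = 44.569 × 0.99292 = 44.254 h.

44.3 h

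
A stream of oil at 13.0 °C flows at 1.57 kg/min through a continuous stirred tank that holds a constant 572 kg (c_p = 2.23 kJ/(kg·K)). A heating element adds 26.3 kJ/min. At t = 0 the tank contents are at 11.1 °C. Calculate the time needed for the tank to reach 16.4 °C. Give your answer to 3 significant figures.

302 min

M c_p dT/dt = ṁ c_p (T_in − T) + Q̇.
τ = M/ṁ = 364.33 min; T_ss = T_in + Q̇/(ṁ c_p) = 20.512 °C.
T(t) = T_ss + (T₀ − T_ss) e^(−t/τ). Set T = 16.4:
e^(−t/τ) = (16.4 − 20.512)/(11.1 − 20.512) = 0.43688
t = −364.33 · ln(0.43688) = 301.70 min.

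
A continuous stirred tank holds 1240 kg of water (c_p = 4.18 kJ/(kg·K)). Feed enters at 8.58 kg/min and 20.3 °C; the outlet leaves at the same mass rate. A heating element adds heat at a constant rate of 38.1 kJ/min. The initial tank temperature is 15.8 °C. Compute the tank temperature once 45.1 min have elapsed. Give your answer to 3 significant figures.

17.3 °C

M c_p dT/dt = ṁ c_p (T_in − T) + Q̇.
Rearrange: dT/dt = (T_ss − T)/τ with τ = M/ṁ = 144.52 min and T_ss = T_in + Q̇/(ṁ c_p) = 21.362 °C.
Solution: T(t) = T_ss + (T₀ − T_ss) e^(−t/τ).
T(45.1) = 21.362 + (-5.5623)·e^(−45.1/144.52) = 21.362 + (-5.5623)·0.73194 = 17.291 °C.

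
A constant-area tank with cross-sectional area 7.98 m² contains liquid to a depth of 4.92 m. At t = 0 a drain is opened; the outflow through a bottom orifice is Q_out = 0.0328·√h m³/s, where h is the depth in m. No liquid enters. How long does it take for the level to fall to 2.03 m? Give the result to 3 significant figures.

386 s

A dh/dt = −Q_out = −0.0328 √h.
∫ h^(−1/2) dh = −(0.0328/A) ∫ dt, giving 2√h = 2√h₀ − (0.0328/A) t.
t = 2A(√h₀ − √h)/0.0328 = 2·7.98·(√4.92 − √2.03)/0.0328
  = 15.960 × (2.2181 − 1.4248) / 0.0328 = 386.02 s.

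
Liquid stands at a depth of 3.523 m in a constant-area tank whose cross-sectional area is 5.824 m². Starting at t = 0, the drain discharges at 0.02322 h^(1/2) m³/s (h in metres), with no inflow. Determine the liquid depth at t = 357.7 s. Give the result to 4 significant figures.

A dh/dt = −Q_out = −0.02322 √h.
This is separable: 2 d(√h)/dt = −0.02322/A, so √h = √h₀ − (0.02322/(2A)) t.
√h = √3.523 − 0.02322·357.7/(2·5.824) = 1.87697 − 0.713066 = 1.16390.
h = 1.16390² = 1.35466 m.

1.355 m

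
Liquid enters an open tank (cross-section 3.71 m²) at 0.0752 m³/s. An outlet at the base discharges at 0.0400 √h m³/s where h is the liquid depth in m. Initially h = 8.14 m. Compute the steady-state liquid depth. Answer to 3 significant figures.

3.53 m

Level balance: A dh/dt = 0.0752 − 0.0400 √h. Setting dh/dt = 0:
Q_in = 0.0400 √h_ss ⇒ √h_ss = 0.0752/0.0400 = 1.8800.
h_ss = 1.8800² = 3.5344 m. (Since h₀ = 8.14 m > h_ss, the level will fall toward this value.)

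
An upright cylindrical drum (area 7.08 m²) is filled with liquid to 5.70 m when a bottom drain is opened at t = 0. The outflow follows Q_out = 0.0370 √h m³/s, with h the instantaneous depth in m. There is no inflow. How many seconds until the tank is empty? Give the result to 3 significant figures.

Unsteady balance on liquid volume: A dh/dt = −0.0370 √h.
This is separable: 2 d(√h)/dt = −0.0370/A, so √h = √h₀ − (0.0370/(2A)) t.
Tank is empty when √h = 0: t_empty = 2A√h₀/0.0370.
t_empty = 2·7.08·√5.70/0.0370 = 14.160·2.3875/0.0370 = 913.69 s.

914 s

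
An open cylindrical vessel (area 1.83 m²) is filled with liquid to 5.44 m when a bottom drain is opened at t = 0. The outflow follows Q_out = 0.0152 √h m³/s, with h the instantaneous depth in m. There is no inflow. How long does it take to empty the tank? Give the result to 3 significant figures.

With no inflow, A dh/dt = −0.0152 √h.
This is separable: 2 d(√h)/dt = −0.0152/A, so √h = √h₀ − (0.0152/(2A)) t.
Tank is empty when √h = 0: t_empty = 2A√h₀/0.0152.
t_empty = 2·1.83·√5.44/0.0152 = 3.6600·2.3324/0.0152 = 561.61 s.

562 s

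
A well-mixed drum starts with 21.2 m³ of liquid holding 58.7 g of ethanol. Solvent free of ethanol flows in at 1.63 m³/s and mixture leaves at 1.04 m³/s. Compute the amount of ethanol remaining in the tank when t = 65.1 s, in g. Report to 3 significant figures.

9.49 g

Total volume: dV/dt = Q_in − Q_out = 0.59000 m³/s, so V(t) = 21.2 + 0.59000 t and V(65.1) = 59.609 m³.
Solute balance: dm/dt = 0 − Q_out C = −Q_out m/V(t).
Separate: dm/m = −Q_out dt/V(t) ⇒ ln(m/m₀) = −(Q_out/(Q_in−Q_out)) ln(V/V₀).
m = m₀ (V₀/V)^(Q_out/(Q_in−Q_out)) = 58.7 × (21.2/59.609)^(1.7627) = 9.4891 g.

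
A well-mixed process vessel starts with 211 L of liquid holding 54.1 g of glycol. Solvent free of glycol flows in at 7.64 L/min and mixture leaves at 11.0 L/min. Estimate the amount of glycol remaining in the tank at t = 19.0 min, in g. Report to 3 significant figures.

16.6 g

Let m(t) be the amount of glycol. Volume: V(t) = V₀ + (Q_in − Q_out) t = 211 − 3.3600 t; V(19.0) = 147.16 L.
No glycol enters, so dm/dt = −Q_out · (m/V).
dm/m = −Q_out dt/(V₀ − 3.3600 t); integrating gives ln(m/m₀) = −(Q_out/(Q_in−Q_out)) ln(V/V₀).
m = m₀ (V₀/V)^(Q_out/(Q_in−Q_out)) = 54.1 × (211/147.16)^(-3.2738) = 16.629 g.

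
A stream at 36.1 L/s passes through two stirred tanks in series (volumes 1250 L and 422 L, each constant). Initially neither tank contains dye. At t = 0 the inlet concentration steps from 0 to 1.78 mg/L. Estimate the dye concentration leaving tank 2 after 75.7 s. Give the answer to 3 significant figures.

Time constants: τᵢ = Vᵢ/Q for each well-mixed tank.
τ₁ = 1250/36.1 = 34.626 s; τ₂ = 422/36.1 = 11.690 s.
Solving the cascade with C₁(0)=C₂(0)=0 gives C₂(t) = C_in[1 − (τ₁ e^(−t/τ₁) − τ₂ e^(−t/τ₂))/(τ₁ − τ₂)].
At t = 75.7: e^(−t/τ₁) = 0.11234, e^(−t/τ₂) = 0.0015403.
C₂ = 1.78·[1 − (34.626·0.11234 − 11.690·0.0015403)/(22.936)] = 1.78·0.83119 = 1.4795 mg/L.

1.48 mg/L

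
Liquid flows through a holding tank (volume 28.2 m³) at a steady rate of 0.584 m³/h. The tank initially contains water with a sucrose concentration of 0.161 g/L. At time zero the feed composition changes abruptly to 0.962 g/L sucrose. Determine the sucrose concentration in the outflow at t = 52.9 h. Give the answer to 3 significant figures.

Accumulation = in − out for the solute gives V dC/dt = Q(C_in − C).
Rewrite as dC/dt + C/τ = C_in/τ, τ = V/Q = 48.288 h.
C approaches C_in exponentially: C(t) = C_in + (C₀ − C_in) e^(−t/τ).
C(52.9) = 0.962 + (0.161 − 0.962)·e^(−52.9/48.288) = 0.962 + (-0.80100)·0.33437 = 0.69417 g/L.

0.694 g/L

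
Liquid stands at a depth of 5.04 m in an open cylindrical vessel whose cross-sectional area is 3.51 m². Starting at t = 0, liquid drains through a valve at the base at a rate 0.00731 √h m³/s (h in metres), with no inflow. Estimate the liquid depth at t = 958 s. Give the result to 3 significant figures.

A dh/dt = −Q_out = −0.00731 √h.
Separate and integrate: 2(√h − √h₀) = −(0.00731/A) t.
√h = √5.04 − 0.00731·958/(2·3.51) = 2.2450 − 0.99758 = 1.2474.
h = 1.2474² = 1.5561 m.

1.56 m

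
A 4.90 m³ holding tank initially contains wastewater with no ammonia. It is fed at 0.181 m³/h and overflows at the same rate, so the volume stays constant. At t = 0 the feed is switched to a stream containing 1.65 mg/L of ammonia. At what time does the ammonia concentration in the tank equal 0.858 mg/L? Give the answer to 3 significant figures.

19.9 h

Unsteady species balance (constant V, well mixed): V dC/dt = Q(C_in − C), so τ = V/Q = 27.072 h.
C(t) = C_in + (C₀ − C_in) e^(−t/τ). Set C = 0.858 and solve for t:
e^(−t/τ) = (C − C_in)/(C₀ − C_in) = (0.858 − 1.65)/(0 − 1.65) = 0.48000
t = −τ ln(…) = 27.072 × 0.73397 = 19.870 h.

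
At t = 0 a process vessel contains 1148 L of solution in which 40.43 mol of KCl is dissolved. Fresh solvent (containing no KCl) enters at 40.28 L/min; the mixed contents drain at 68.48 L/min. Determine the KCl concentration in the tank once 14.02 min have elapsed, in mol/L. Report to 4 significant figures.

0.01927 mol/L

Let m(t) be the amount of KCl. Volume: V(t) = V₀ + (Q_in − Q_out) t = 1148 − 28.2000 t; V(14.02) = 752.636 L.
No KCl enters, so dm/dt = −Q_out · (m/V).
Separate: dm/m = −Q_out dt/V(t) ⇒ ln(m/m₀) = −(Q_out/(Q_in−Q_out)) ln(V/V₀).
m = m₀ (V₀/V)^(Q_out/(Q_in−Q_out)) = 40.43 × (1148/752.636)^(-2.42837) = 14.5026 mol.
C = m/V = 14.5026/752.636 = 0.0192691 mol/L.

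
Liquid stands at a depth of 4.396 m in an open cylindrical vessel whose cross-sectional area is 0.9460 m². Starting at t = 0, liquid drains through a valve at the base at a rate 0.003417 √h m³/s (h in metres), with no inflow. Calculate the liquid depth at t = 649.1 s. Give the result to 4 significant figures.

0.8545 m

With no inflow, A dh/dt = −0.003417 √h.
Separate and integrate: 2(√h − √h₀) = −(0.003417/A) t.
√h = √4.396 − 0.003417·649.1/(2·0.9460) = 2.09666 − 1.17229 = 0.924373.
h = 0.924373² = 0.854465 m.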